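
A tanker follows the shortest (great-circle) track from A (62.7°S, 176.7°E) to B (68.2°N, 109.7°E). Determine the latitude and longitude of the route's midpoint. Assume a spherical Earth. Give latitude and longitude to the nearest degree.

Convert each endpoint to a unit vector on the sphere (x = cos φ cos λ, y = cos φ sin λ, z = sin φ).
The central angle between the endpoints is δ = arccos(p₁·p₂) ≈ 2.432 rad (139.3°).
Interpolate at f = 1/2 with slerp weights a = sin((1−f)δ)/sin δ ≈ 1.439, b = sin(fδ)/sin δ ≈ 1.439.
p = a·p₁ + b·p₂ ≈ (-0.839, 0.541, 0.057); φ = arcsin(p_z) ≈ 3.29°, λ = atan2(p_y, p_x) ≈ 147.18°.

≈ (3°N, 147°E)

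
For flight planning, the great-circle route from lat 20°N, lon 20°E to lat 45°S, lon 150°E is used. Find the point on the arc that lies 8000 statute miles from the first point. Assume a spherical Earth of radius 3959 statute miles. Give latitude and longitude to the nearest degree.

≈ lat 47°S, lon 127°E

Write both endpoints as unit vectors p₁, p₂ with components (cos φ cos λ, cos φ sin λ, sin φ).
The central angle between the endpoints is δ = arccos(p₁·p₂) ≈ 2.304 rad (132.0°). The total great-circle distance is δ·R ≈ 2.304 × 3959 ≈ 9120 mi, so the target fraction is f = 8000/9120 ≈ 0.877.
Interpolate at f ≈ 0.877 with slerp weights a = sin((1−f)δ)/sin δ ≈ 0.376, b = sin(fδ)/sin δ ≈ 1.211.
p = a·p₁ + b·p₂ ≈ (-0.410, 0.549, -0.728); φ = arcsin(p_z) ≈ -46.74°, λ = atan2(p_y, p_x) ≈ 126.77°.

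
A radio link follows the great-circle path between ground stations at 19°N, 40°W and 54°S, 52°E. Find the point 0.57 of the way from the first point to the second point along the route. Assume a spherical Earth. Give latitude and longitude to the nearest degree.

Convert each endpoint to a unit vector on the sphere (x = cos φ cos λ, y = cos φ sin λ, z = sin φ).
The central angle between the endpoints is δ = arccos(p₁·p₂) ≈ 1.857 rad (106.4°).
Interpolate at f = 0.57 with slerp weights a = sin((1−f)δ)/sin δ ≈ 0.747, b = sin(fδ)/sin δ ≈ 0.909.
p = a·p₁ + b·p₂ ≈ (0.870, -0.033, -0.492); φ = arcsin(p_z) ≈ -29.48°, λ = atan2(p_y, p_x) ≈ -2.17°.

≈ 29°S, 2°W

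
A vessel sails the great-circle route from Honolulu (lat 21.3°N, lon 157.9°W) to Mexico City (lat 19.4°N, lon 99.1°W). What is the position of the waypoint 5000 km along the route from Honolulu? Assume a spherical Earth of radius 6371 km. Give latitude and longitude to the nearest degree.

≈ lat 21°N, lon 109°W

The haversine formula gives a central angle δ ≈ 0.957 rad (54.8°) between the endpoints. The total great-circle distance is δ·R ≈ 0.957 × 6371 ≈ 6098 km, so the target fraction is f = 5000/6098 ≈ 0.820.
Interpolate at f ≈ 0.820 with slerp weights a = sin((1−f)δ)/sin δ ≈ 0.210, b = sin(fδ)/sin δ ≈ 0.864.
p = a·p₁ + b·p₂ ≈ (-0.310, -0.879, 0.363); φ = arcsin(p_z) ≈ 21.30°, λ = atan2(p_y, p_x) ≈ -109.43°.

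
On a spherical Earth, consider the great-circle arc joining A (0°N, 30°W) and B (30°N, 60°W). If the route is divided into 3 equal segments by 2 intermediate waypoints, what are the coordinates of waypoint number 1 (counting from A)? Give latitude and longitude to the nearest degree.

≈ (10°N, 39°W)

The haversine formula gives a central angle δ ≈ 0.723 rad (41.4°) between the endpoints.
Interpolate at f = 1/3 with slerp weights a = sin((1−f)δ)/sin δ ≈ 0.701, b = sin(fδ)/sin δ ≈ 0.361.
p = a·p₁ + b·p₂ ≈ (0.763, -0.621, 0.180); φ = arcsin(p_z) ≈ 10.39°, λ = atan2(p_y, p_x) ≈ -39.14°.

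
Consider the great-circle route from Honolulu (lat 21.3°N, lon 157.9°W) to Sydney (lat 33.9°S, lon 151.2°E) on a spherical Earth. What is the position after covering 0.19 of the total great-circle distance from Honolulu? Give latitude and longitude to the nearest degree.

≈ lat 11°N, lon 167°W

Write both endpoints as unit vectors p₁, p₂ with components (cos φ cos λ, cos φ sin λ, sin φ).
The central angle between the endpoints is δ = arccos(p₁·p₂) ≈ 1.282 rad (73.4°).
Interpolate at f = 0.19 with slerp weights a = sin((1−f)δ)/sin δ ≈ 0.899, b = sin(fδ)/sin δ ≈ 0.252.
p = a·p₁ + b·p₂ ≈ (-0.959, -0.214, 0.186); φ = arcsin(p_z) ≈ 10.73°, λ = atan2(p_y, p_x) ≈ -167.39°.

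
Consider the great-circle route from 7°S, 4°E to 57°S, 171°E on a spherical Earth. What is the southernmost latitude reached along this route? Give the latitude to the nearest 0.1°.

≈ 82.3°S

The great circle lies in the plane with unit normal n̂ = (p₁ × p₂)/|p₁ × p₂|.
Here n̂_z ≈ +0.134; the vertex latitude is φ_max = arccos|n̂_z| ≈ 82.3°.
Check via Clairaut: cos φ_max = |cos φ₁| · sin C = cos(7.0°)·sin(172.2°) ≈ 0.134, again giving ≈ 82.3°.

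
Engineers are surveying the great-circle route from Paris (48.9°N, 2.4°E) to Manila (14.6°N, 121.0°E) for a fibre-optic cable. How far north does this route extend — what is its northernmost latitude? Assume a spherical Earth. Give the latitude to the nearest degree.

≈ 56°N

The great circle lies in the plane with unit normal n̂ = (p₁ × p₂)/|p₁ × p₂|.
Here n̂_z ≈ +0.562; the vertex latitude is φ_max = arccos|n̂_z| ≈ 55.8°.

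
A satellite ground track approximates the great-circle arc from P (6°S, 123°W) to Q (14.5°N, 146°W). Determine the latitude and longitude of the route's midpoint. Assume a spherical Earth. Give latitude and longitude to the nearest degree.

≈ (4°N, 134°W)

Convert each endpoint to a unit vector on the sphere (x = cos φ cos λ, y = cos φ sin λ, z = sin φ).
The central angle between the endpoints is δ = arccos(p₁·p₂) ≈ 0.535 rad (30.7°).
Interpolate at f = 1/2 with slerp weights a = sin((1−f)δ)/sin δ ≈ 0.518, b = sin(fδ)/sin δ ≈ 0.518.
p = a·p₁ + b·p₂ ≈ (-0.697, -0.713, 0.076); φ = arcsin(p_z) ≈ 4.34°, λ = atan2(p_y, p_x) ≈ -134.34°.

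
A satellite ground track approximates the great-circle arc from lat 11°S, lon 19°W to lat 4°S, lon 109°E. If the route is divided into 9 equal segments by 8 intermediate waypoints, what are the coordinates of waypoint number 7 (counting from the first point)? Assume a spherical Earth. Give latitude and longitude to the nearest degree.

The haversine formula gives a central angle δ ≈ 2.201 rad (126.1°) between the endpoints.
Interpolate at f = 7/9 with slerp weights a = sin((1−f)δ)/sin δ ≈ 0.582, b = sin(fδ)/sin δ ≈ 1.226.
p = a·p₁ + b·p₂ ≈ (0.142, 0.970, -0.197); φ = arcsin(p_z) ≈ -11.33°, λ = atan2(p_y, p_x) ≈ 81.68°.

≈ lat 11°S, lon 82°E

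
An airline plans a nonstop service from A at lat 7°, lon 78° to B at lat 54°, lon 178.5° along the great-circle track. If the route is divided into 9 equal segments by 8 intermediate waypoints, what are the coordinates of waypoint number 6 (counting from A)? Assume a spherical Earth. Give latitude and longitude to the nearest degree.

≈ lat 50°, lon 129°

Convert each endpoint to a unit vector on the sphere (x = cos φ cos λ, y = cos φ sin λ, z = sin φ).
The central angle between the endpoints is δ = arccos(p₁·p₂) ≈ 1.579 rad (90.4°).
Interpolate at f = 6/9 with slerp weights a = sin((1−f)δ)/sin δ ≈ 0.502, b = sin(fδ)/sin δ ≈ 0.869.
p = a·p₁ + b·p₂ ≈ (-0.407, 0.501, 0.764); φ = arcsin(p_z) ≈ 49.81°, λ = atan2(p_y, p_x) ≈ 129.07°.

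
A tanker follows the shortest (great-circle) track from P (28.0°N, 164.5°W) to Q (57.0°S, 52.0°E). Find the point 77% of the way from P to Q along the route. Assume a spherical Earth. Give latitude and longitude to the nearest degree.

The haversine formula gives a central angle δ ≈ 2.466 rad (141.3°) between the endpoints.
Interpolate at f = 0.77 with slerp weights a = sin((1−f)δ)/sin δ ≈ 0.859, b = sin(fδ)/sin δ ≈ 1.514.
p = a·p₁ + b·p₂ ≈ (-0.223, 0.447, -0.866); φ = arcsin(p_z) ≈ -60.02°, λ = atan2(p_y, p_x) ≈ 116.55°.

≈ (60°S, 117°E)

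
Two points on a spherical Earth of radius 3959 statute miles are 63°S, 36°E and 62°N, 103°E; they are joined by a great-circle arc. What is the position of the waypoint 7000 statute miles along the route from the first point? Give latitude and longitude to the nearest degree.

Write both endpoints as unit vectors p₁, p₂ with components (cos φ cos λ, cos φ sin λ, sin φ).
The central angle between the endpoints is δ = arccos(p₁·p₂) ≈ 2.351 rad (134.7°). The total great-circle distance is δ·R ≈ 2.351 × 3959 ≈ 9308 mi, so the target fraction is f = 7000/9308 ≈ 0.752.
Interpolate at f ≈ 0.752 with slerp weights a = sin((1−f)δ)/sin δ ≈ 0.774, b = sin(fδ)/sin δ ≈ 1.380.
p = a·p₁ + b·p₂ ≈ (0.139, 0.838, 0.528); φ = arcsin(p_z) ≈ 31.88°, λ = atan2(p_y, p_x) ≈ 80.60°.

≈ 32°N, 81°E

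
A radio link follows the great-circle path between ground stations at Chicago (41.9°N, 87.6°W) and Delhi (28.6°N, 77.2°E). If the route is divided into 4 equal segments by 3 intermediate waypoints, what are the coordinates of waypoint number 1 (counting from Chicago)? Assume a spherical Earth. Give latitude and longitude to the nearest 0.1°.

Convert each endpoint to a unit vector on the sphere (x = cos φ cos λ, y = cos φ sin λ, z = sin φ).
The central angle between the endpoints is δ = arccos(p₁·p₂) ≈ 1.887 rad (108.1°).
Interpolate at f = 1/4 with slerp weights a = sin((1−f)δ)/sin δ ≈ 1.039, b = sin(fδ)/sin δ ≈ 0.478.
p = a·p₁ + b·p₂ ≈ (0.125, -0.364, 0.923); φ = arcsin(p_z) ≈ 67.38°, λ = atan2(p_y, p_x) ≈ -70.97°.

≈ (67.4°N, 71.0°W)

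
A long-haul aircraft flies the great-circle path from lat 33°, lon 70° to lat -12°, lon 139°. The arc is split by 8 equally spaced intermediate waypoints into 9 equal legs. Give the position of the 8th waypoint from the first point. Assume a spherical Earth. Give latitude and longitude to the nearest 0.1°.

From cos δ = sin φ₁ sin φ₂ + cos φ₁ cos φ₂ cos Δλ, the central angle is δ ≈ 1.389 rad (79.6°).
Interpolate at f = 8/9 with slerp weights a = sin((1−f)δ)/sin δ ≈ 0.156, b = sin(fδ)/sin δ ≈ 0.960.
p = a·p₁ + b·p₂ ≈ (-0.664, 0.739, -0.114); φ = arcsin(p_z) ≈ -6.57°, λ = atan2(p_y, p_x) ≈ 131.92°.

≈ lat -6.6°, lon 131.9°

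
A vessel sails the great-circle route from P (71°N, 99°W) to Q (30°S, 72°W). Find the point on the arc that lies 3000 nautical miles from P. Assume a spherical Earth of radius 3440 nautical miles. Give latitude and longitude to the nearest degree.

Convert each endpoint to a unit vector on the sphere (x = cos φ cos λ, y = cos φ sin λ, z = sin φ).
The central angle between the endpoints is δ = arccos(p₁·p₂) ≈ 1.794 rad (102.8°). The total great-circle distance is δ·R ≈ 1.794 × 3440 ≈ 6172 nmi, so the target fraction is f = 3000/6172 ≈ 0.486.
Interpolate at f ≈ 0.486 with slerp weights a = sin((1−f)δ)/sin δ ≈ 0.817, b = sin(fδ)/sin δ ≈ 0.785.
p = a·p₁ + b·p₂ ≈ (0.169, -0.909, 0.380); φ = arcsin(p_z) ≈ 22.34°, λ = atan2(p_y, p_x) ≈ -79.50°.

≈ (22°N, 80°W)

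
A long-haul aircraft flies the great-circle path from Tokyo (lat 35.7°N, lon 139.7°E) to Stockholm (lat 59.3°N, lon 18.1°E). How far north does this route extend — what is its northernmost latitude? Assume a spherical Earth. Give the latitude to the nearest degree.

≈ 68°N

The great circle lies in the plane with unit normal n̂ = (p₁ × p₂)/|p₁ × p₂|.
Here n̂_z ≈ -0.368; the vertex latitude is φ_max = arccos|n̂_z| ≈ 68.4°.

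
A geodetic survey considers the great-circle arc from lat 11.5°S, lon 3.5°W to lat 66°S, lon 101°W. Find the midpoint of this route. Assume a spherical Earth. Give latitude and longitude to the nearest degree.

≈ lat 48°S, lon 27°W

Convert each endpoint to a unit vector on the sphere (x = cos φ cos λ, y = cos φ sin λ, z = sin φ).
The central angle between the endpoints is δ = arccos(p₁·p₂) ≈ 1.440 rad (82.5°).
Interpolate at f = 1/2 with slerp weights a = sin((1−f)δ)/sin δ ≈ 0.665, b = sin(fδ)/sin δ ≈ 0.665.
p = a·p₁ + b·p₂ ≈ (0.599, -0.305, -0.740); φ = arcsin(p_z) ≈ -47.75°, λ = atan2(p_y, p_x) ≈ -27.01°.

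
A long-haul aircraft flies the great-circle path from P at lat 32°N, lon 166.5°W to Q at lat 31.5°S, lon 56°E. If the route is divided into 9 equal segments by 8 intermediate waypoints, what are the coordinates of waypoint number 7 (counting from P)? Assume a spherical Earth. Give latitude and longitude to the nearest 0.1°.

Convert each endpoint to a unit vector on the sphere (x = cos φ cos λ, y = cos φ sin λ, z = sin φ).
The central angle between the endpoints is δ = arccos(p₁·p₂) ≈ 2.515 rad (144.1°).
Interpolate at f = 7/9 with slerp weights a = sin((1−f)δ)/sin δ ≈ 0.904, b = sin(fδ)/sin δ ≈ 1.580.
p = a·p₁ + b·p₂ ≈ (0.008, 0.938, -0.347); φ = arcsin(p_z) ≈ -20.28°, λ = atan2(p_y, p_x) ≈ 89.52°.

≈ lat 20.3°S, lon 89.5°E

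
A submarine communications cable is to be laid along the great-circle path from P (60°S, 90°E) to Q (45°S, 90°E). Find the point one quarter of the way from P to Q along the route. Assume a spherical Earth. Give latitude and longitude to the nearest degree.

From cos δ = sin φ₁ sin φ₂ + cos φ₁ cos φ₂ cos Δλ, the central angle is δ ≈ 0.262 rad (15.0°).
Interpolate at f = 1/4 with slerp weights a = sin((1−f)δ)/sin δ ≈ 0.754, b = sin(fδ)/sin δ ≈ 0.253.
p = a·p₁ + b·p₂ ≈ (0.000, 0.556, -0.831); φ = arcsin(p_z) ≈ -56.25°, λ = atan2(p_y, p_x) ≈ 90.00°.

≈ (56°S, 90°E)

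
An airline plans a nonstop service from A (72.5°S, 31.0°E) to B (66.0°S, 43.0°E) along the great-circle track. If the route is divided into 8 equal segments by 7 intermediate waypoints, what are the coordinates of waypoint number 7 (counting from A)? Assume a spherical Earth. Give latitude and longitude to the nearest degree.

≈ (67°S, 42°E)

Convert each endpoint to a unit vector on the sphere (x = cos φ cos λ, y = cos φ sin λ, z = sin φ).
The central angle between the endpoints is δ = arccos(p₁·p₂) ≈ 0.135 rad (7.7°).
Interpolate at f = 7/8 with slerp weights a = sin((1−f)δ)/sin δ ≈ 0.125, b = sin(fδ)/sin δ ≈ 0.876.
p = a·p₁ + b·p₂ ≈ (0.293, 0.262, -0.919); φ = arcsin(p_z) ≈ -66.85°, λ = atan2(p_y, p_x) ≈ 41.86°.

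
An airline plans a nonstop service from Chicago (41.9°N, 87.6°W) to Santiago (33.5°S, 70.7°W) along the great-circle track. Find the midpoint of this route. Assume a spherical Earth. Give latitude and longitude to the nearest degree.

≈ 4°N, 79°W

Convert each endpoint to a unit vector on the sphere (x = cos φ cos λ, y = cos φ sin λ, z = sin φ).
The central angle between the endpoints is δ = arccos(p₁·p₂) ≈ 1.344 rad (77.0°).
Interpolate at f = 1/2 with slerp weights a = sin((1−f)δ)/sin δ ≈ 0.639, b = sin(fδ)/sin δ ≈ 0.639.
p = a·p₁ + b·p₂ ≈ (0.196, -0.978, 0.074); φ = arcsin(p_z) ≈ 4.25°, λ = atan2(p_y, p_x) ≈ -78.67°.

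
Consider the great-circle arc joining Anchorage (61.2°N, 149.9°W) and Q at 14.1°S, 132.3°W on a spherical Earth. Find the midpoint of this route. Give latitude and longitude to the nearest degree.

Convert each endpoint to a unit vector on the sphere (x = cos φ cos λ, y = cos φ sin λ, z = sin φ).
The central angle between the endpoints is δ = arccos(p₁·p₂) ≈ 1.337 rad (76.6°).
Interpolate at f = 1/2 with slerp weights a = sin((1−f)δ)/sin δ ≈ 0.637, b = sin(fδ)/sin δ ≈ 0.637.
p = a·p₁ + b·p₂ ≈ (-0.681, -0.611, 0.403); φ = arcsin(p_z) ≈ 23.77°, λ = atan2(p_y, p_x) ≈ -138.12°.

≈ 24°N, 138°W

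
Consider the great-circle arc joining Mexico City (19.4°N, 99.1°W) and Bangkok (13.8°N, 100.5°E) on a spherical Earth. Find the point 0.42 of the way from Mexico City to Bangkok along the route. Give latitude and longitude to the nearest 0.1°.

≈ (59.4°N, 161.6°W)

The haversine formula gives a central angle δ ≈ 2.471 rad (141.6°) between the endpoints.
Interpolate at f = 0.42 with slerp weights a = sin((1−f)δ)/sin δ ≈ 1.595, b = sin(fδ)/sin δ ≈ 1.387.
p = a·p₁ + b·p₂ ≈ (-0.483, -0.161, 0.860); φ = arcsin(p_z) ≈ 59.37°, λ = atan2(p_y, p_x) ≈ -161.57°.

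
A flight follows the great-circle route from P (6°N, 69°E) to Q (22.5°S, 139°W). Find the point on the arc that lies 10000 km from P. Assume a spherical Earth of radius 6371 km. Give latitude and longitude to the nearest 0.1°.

Write both endpoints as unit vectors p₁, p₂ with components (cos φ cos λ, cos φ sin λ, sin φ).
The central angle between the endpoints is δ = arccos(p₁·p₂) ≈ 2.589 rad (148.4°). The total great-circle distance is δ·R ≈ 2.589 × 6371 ≈ 16496 km, so the target fraction is f = 10000/16496 ≈ 0.606.
Interpolate at f ≈ 0.606 with slerp weights a = sin((1−f)δ)/sin δ ≈ 1.623, b = sin(fδ)/sin δ ≈ 1.906.
p = a·p₁ + b·p₂ ≈ (-0.750, 0.352, -0.560); φ = arcsin(p_z) ≈ -34.03°, λ = atan2(p_y, p_x) ≈ 154.85°.

≈ (34.0°S, 154.8°E)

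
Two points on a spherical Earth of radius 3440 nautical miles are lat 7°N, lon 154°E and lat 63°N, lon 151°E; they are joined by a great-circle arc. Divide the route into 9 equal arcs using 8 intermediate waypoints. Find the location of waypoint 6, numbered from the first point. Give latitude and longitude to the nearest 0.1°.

Write both endpoints as unit vectors p₁, p₂ with components (cos φ cos λ, cos φ sin λ, sin φ).
The central angle between the endpoints is δ = arccos(p₁·p₂) ≈ 0.978 rad (56.0°).
Interpolate at f = 6/9 with slerp weights a = sin((1−f)δ)/sin δ ≈ 0.386, b = sin(fδ)/sin δ ≈ 0.732.
p = a·p₁ + b·p₂ ≈ (-0.635, 0.329, 0.699); φ = arcsin(p_z) ≈ 44.34°, λ = atan2(p_y, p_x) ≈ 152.61°.

≈ lat 44.3°N, lon 152.6°E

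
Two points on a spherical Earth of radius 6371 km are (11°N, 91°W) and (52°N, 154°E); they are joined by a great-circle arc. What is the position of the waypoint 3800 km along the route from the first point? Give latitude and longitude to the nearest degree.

Write both endpoints as unit vectors p₁, p₂ with components (cos φ cos λ, cos φ sin λ, sin φ).
The central angle between the endpoints is δ = arccos(p₁·p₂) ≈ 1.676 rad (96.0°). The total great-circle distance is δ·R ≈ 1.676 × 6371 ≈ 10678 km, so the target fraction is f = 3800/10678 ≈ 0.356.
Interpolate at f ≈ 0.356 with slerp weights a = sin((1−f)δ)/sin δ ≈ 0.887, b = sin(fδ)/sin δ ≈ 0.565.
p = a·p₁ + b·p₂ ≈ (-0.328, -0.718, 0.614); φ = arcsin(p_z) ≈ 37.90°, λ = atan2(p_y, p_x) ≈ -114.54°.

≈ (38°N, 115°W)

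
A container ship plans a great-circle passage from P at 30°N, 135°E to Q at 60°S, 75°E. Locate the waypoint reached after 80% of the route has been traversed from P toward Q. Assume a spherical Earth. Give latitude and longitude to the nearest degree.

≈ 44°S, 97°E

The haversine formula gives a central angle δ ≈ 1.789 rad (102.5°) between the endpoints.
Interpolate at f = 0.80 with slerp weights a = sin((1−f)δ)/sin δ ≈ 0.359, b = sin(fδ)/sin δ ≈ 1.014.
p = a·p₁ + b·p₂ ≈ (-0.088, 0.710, -0.699); φ = arcsin(p_z) ≈ -44.35°, λ = atan2(p_y, p_x) ≈ 97.10°.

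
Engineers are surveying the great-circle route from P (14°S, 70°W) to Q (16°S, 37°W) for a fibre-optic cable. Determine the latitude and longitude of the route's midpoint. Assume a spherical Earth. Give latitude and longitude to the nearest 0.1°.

≈ (15.6°S, 53.6°W)

Write both endpoints as unit vectors p₁, p₂ with components (cos φ cos λ, cos φ sin λ, sin φ).
The central angle between the endpoints is δ = arccos(p₁·p₂) ≈ 0.557 rad (31.9°).
Interpolate at f = 1/2 with slerp weights a = sin((1−f)δ)/sin δ ≈ 0.520, b = sin(fδ)/sin δ ≈ 0.520.
p = a·p₁ + b·p₂ ≈ (0.572, -0.775, -0.269); φ = arcsin(p_z) ≈ -15.61°, λ = atan2(p_y, p_x) ≈ -53.58°.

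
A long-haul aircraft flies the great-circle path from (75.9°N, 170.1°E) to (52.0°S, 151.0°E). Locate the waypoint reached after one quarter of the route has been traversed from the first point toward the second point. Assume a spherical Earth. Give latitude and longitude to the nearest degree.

Write both endpoints as unit vectors p₁, p₂ with components (cos φ cos λ, cos φ sin λ, sin φ).
The central angle between the endpoints is δ = arccos(p₁·p₂) ≈ 2.243 rad (128.5°).
Interpolate at f = 1/4 with slerp weights a = sin((1−f)δ)/sin δ ≈ 1.270, b = sin(fδ)/sin δ ≈ 0.680.
p = a·p₁ + b·p₂ ≈ (-0.671, 0.256, 0.696); φ = arcsin(p_z) ≈ 44.12°, λ = atan2(p_y, p_x) ≈ 159.11°.

≈ (44°N, 159°E)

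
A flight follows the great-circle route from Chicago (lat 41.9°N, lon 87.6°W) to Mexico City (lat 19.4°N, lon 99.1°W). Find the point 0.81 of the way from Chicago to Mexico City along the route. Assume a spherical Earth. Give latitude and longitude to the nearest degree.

≈ lat 24°N, lon 97°W

Convert each endpoint to a unit vector on the sphere (x = cos φ cos λ, y = cos φ sin λ, z = sin φ).
The central angle between the endpoints is δ = arccos(p₁·p₂) ≈ 0.428 rad (24.5°).
Interpolate at f = 0.81 with slerp weights a = sin((1−f)δ)/sin δ ≈ 0.196, b = sin(fδ)/sin δ ≈ 0.819.
p = a·p₁ + b·p₂ ≈ (-0.116, -0.908, 0.403); φ = arcsin(p_z) ≈ 23.74°, λ = atan2(p_y, p_x) ≈ -97.28°.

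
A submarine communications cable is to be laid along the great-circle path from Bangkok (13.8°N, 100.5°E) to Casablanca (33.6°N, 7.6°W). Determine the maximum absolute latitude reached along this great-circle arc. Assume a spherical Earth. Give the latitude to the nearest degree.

≈ 39°N

The great circle lies in the plane with unit normal n̂ = (p₁ × p₂)/|p₁ × p₂|.
Here n̂_z ≈ -0.774; the vertex latitude is φ_max = arccos|n̂_z| ≈ 39.3°.
Check via Clairaut: cos φ_max = |cos φ₁| · sin C = cos(13.8°)·sin(52.9°) ≈ 0.774, again giving ≈ 39.3°.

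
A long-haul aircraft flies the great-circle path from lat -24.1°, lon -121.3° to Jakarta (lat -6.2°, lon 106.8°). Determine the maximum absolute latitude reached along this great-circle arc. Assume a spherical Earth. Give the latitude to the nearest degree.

≈ -35°

The great circle lies in the plane with unit normal n̂ = (p₁ × p₂)/|p₁ × p₂|.
Here n̂_z ≈ -0.817; the vertex latitude is φ_max = arccos|n̂_z| ≈ 35.3°.
Check via Clairaut: cos φ_max = |cos φ₁| · sin C = cos(24.1°)·sin(116.5°) ≈ 0.817, again giving ≈ 35.3°.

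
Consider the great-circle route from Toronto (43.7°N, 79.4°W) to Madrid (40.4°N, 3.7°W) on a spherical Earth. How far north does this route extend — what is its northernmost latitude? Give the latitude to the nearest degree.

≈ 49°N

The great circle lies in the plane with unit normal n̂ = (p₁ × p₂)/|p₁ × p₂|.
Here n̂_z ≈ +0.657; the vertex latitude is φ_max = arccos|n̂_z| ≈ 48.9°.
Check via Clairaut: cos φ_max = |cos φ₁| · sin C = cos(43.7°)·sin(65.4°) ≈ 0.657, again giving ≈ 48.9°.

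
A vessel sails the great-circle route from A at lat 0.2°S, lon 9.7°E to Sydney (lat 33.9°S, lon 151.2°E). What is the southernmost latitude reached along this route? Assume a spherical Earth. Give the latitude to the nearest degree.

The great circle lies in the plane with unit normal n̂ = (p₁ × p₂)/|p₁ × p₂|.
Here n̂_z ≈ +0.678; the vertex latitude is φ_max = arccos|n̂_z| ≈ 47.3°.

≈ 47°S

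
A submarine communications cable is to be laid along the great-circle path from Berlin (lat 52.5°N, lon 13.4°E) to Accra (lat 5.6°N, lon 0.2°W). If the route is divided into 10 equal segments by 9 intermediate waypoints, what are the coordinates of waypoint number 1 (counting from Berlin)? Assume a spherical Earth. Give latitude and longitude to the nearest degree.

≈ lat 48°N, lon 11°E

Convert each endpoint to a unit vector on the sphere (x = cos φ cos λ, y = cos φ sin λ, z = sin φ).
The central angle between the endpoints is δ = arccos(p₁·p₂) ≈ 0.842 rad (48.2°).
Interpolate at f = 1/10 with slerp weights a = sin((1−f)δ)/sin δ ≈ 0.921, b = sin(fδ)/sin δ ≈ 0.113.
p = a·p₁ + b·p₂ ≈ (0.658, 0.130, 0.742); φ = arcsin(p_z) ≈ 47.90°, λ = atan2(p_y, p_x) ≈ 11.15°.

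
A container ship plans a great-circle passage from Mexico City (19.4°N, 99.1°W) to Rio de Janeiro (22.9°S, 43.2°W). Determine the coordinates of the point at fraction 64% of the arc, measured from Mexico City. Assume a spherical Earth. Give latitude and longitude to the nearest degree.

From cos δ = sin φ₁ sin φ₂ + cos φ₁ cos φ₂ cos Δλ, the central angle is δ ≈ 1.205 rad (69.0°).
Interpolate at f = 0.64 with slerp weights a = sin((1−f)δ)/sin δ ≈ 0.450, b = sin(fδ)/sin δ ≈ 0.746.
p = a·p₁ + b·p₂ ≈ (0.434, -0.890, -0.141); φ = arcsin(p_z) ≈ -8.10°, λ = atan2(p_y, p_x) ≈ -64.00°.

≈ 8°S, 64°W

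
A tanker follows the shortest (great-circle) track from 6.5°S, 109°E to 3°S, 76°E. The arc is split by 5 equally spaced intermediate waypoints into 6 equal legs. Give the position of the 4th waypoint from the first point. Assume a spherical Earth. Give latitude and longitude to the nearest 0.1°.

≈ 4.3°S, 87.0°E

Convert each endpoint to a unit vector on the sphere (x = cos φ cos λ, y = cos φ sin λ, z = sin φ).
The central angle between the endpoints is δ = arccos(p₁·p₂) ≈ 0.577 rad (33.1°).
Interpolate at f = 4/6 with slerp weights a = sin((1−f)δ)/sin δ ≈ 0.350, b = sin(fδ)/sin δ ≈ 0.688.
p = a·p₁ + b·p₂ ≈ (0.053, 0.996, -0.076); φ = arcsin(p_z) ≈ -4.34°, λ = atan2(p_y, p_x) ≈ 86.96°.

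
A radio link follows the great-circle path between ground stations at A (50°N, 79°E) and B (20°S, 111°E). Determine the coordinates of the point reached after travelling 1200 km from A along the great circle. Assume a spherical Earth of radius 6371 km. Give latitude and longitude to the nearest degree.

≈ (40°N, 86°E)

Write both endpoints as unit vectors p₁, p₂ with components (cos φ cos λ, cos φ sin λ, sin φ).
The central angle between the endpoints is δ = arccos(p₁·p₂) ≈ 1.318 rad (75.5°). The total great-circle distance is δ·R ≈ 1.318 × 6371 ≈ 8396 km, so the target fraction is f = 1200/8396 ≈ 0.143.
Interpolate at f ≈ 0.143 with slerp weights a = sin((1−f)δ)/sin δ ≈ 0.934, b = sin(fδ)/sin δ ≈ 0.193.
p = a·p₁ + b·p₂ ≈ (0.049, 0.759, 0.649); φ = arcsin(p_z) ≈ 40.49°, λ = atan2(p_y, p_x) ≈ 86.27°.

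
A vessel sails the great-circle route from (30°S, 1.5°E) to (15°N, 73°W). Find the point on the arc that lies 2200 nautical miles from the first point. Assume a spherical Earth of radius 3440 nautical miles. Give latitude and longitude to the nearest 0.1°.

Write both endpoints as unit vectors p₁, p₂ with components (cos φ cos λ, cos φ sin λ, sin φ).
The central angle between the endpoints is δ = arccos(p₁·p₂) ≈ 1.477 rad (84.6°). The total great-circle distance is δ·R ≈ 1.477 × 3440 ≈ 5079 nmi, so the target fraction is f = 2200/5079 ≈ 0.433.
Interpolate at f ≈ 0.433 with slerp weights a = sin((1−f)δ)/sin δ ≈ 0.746, b = sin(fδ)/sin δ ≈ 0.599.
p = a·p₁ + b·p₂ ≈ (0.815, -0.537, -0.218); φ = arcsin(p_z) ≈ -12.58°, λ = atan2(p_y, p_x) ≈ -33.37°.

≈ (12.6°S, 33.4°W)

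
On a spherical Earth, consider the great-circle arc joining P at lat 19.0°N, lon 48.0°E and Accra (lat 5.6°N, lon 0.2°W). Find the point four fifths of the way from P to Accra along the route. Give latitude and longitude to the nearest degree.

Write both endpoints as unit vectors p₁, p₂ with components (cos φ cos λ, cos φ sin λ, sin φ).
The central angle between the endpoints is δ = arccos(p₁·p₂) ≈ 0.851 rad (48.8°).
Interpolate at f = 4/5 with slerp weights a = sin((1−f)δ)/sin δ ≈ 0.225, b = sin(fδ)/sin δ ≈ 0.837.
p = a·p₁ + b·p₂ ≈ (0.976, 0.155, 0.155); φ = arcsin(p_z) ≈ 8.92°, λ = atan2(p_y, p_x) ≈ 9.05°.

≈ lat 9°N, lon 9°E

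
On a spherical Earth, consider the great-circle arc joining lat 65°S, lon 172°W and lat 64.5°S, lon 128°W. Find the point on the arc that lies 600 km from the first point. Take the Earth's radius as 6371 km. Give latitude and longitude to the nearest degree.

≈ lat 66°S, lon 159°W

Write both endpoints as unit vectors p₁, p₂ with components (cos φ cos λ, cos φ sin λ, sin φ).
The central angle between the endpoints is δ = arccos(p₁·p₂) ≈ 0.321 rad (18.4°). The total great-circle distance is δ·R ≈ 0.321 × 6371 ≈ 2046 km, so the target fraction is f = 600/2046 ≈ 0.293.
Interpolate at f ≈ 0.293 with slerp weights a = sin((1−f)δ)/sin δ ≈ 0.713, b = sin(fδ)/sin δ ≈ 0.298.
p = a·p₁ + b·p₂ ≈ (-0.377, -0.143, -0.915); φ = arcsin(p_z) ≈ -66.20°, λ = atan2(p_y, p_x) ≈ -159.24°.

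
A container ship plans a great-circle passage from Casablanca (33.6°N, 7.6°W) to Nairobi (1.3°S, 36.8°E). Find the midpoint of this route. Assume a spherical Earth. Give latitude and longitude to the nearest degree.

≈ 17°N, 17°E

The haversine formula gives a central angle δ ≈ 0.949 rad (54.4°) between the endpoints.
Interpolate at f = 1/2 with slerp weights a = sin((1−f)δ)/sin δ ≈ 0.562, b = sin(fδ)/sin δ ≈ 0.562.
p = a·p₁ + b·p₂ ≈ (0.914, 0.275, 0.298); φ = arcsin(p_z) ≈ 17.36°, λ = atan2(p_y, p_x) ≈ 16.73°.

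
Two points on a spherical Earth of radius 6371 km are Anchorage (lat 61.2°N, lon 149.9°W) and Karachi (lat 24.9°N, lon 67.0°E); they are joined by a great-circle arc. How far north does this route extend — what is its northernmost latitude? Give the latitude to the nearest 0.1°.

≈ 74.8°N

The great circle lies in the plane with unit normal n̂ = (p₁ × p₂)/|p₁ × p₂|.
Here n̂_z ≈ -0.262; the vertex latitude is φ_max = arccos|n̂_z| ≈ 74.8°.
Check via Clairaut: cos φ_max = |cos φ₁| · sin C = cos(61.2°)·sin(33.0°) ≈ 0.262, again giving ≈ 74.8°.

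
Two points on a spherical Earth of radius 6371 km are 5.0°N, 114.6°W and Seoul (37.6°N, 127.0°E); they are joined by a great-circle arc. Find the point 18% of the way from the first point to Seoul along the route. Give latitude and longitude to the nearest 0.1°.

Convert each endpoint to a unit vector on the sphere (x = cos φ cos λ, y = cos φ sin λ, z = sin φ).
The central angle between the endpoints is δ = arccos(p₁·p₂) ≈ 1.899 rad (108.8°).
Interpolate at f = 0.18 with slerp weights a = sin((1−f)δ)/sin δ ≈ 1.056, b = sin(fδ)/sin δ ≈ 0.354.
p = a·p₁ + b·p₂ ≈ (-0.607, -0.733, 0.308); φ = arcsin(p_z) ≈ 17.94°, λ = atan2(p_y, p_x) ≈ -129.63°.

≈ 17.9°N, 129.6°W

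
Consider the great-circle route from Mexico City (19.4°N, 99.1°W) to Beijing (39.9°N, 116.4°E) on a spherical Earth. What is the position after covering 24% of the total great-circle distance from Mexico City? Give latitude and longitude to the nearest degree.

Convert each endpoint to a unit vector on the sphere (x = cos φ cos λ, y = cos φ sin λ, z = sin φ).
The central angle between the endpoints is δ = arccos(p₁·p₂) ≈ 1.956 rad (112.1°).
Interpolate at f = 0.24 with slerp weights a = sin((1−f)δ)/sin δ ≈ 1.075, b = sin(fδ)/sin δ ≈ 0.488.
p = a·p₁ + b·p₂ ≈ (-0.327, -0.666, 0.670); φ = arcsin(p_z) ≈ 42.10°, λ = atan2(p_y, p_x) ≈ -116.15°.

≈ 42°N, 116°W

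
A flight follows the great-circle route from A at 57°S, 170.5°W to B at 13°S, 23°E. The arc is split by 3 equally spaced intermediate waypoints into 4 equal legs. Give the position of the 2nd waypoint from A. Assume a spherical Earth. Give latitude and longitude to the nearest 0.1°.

Convert each endpoint to a unit vector on the sphere (x = cos φ cos λ, y = cos φ sin λ, z = sin φ).
The central angle between the endpoints is δ = arccos(p₁·p₂) ≈ 1.904 rad (109.1°).
Interpolate at f = 2/4 with slerp weights a = sin((1−f)δ)/sin δ ≈ 0.862, b = sin(fδ)/sin δ ≈ 0.862.
p = a·p₁ + b·p₂ ≈ (0.310, 0.251, -0.917); φ = arcsin(p_z) ≈ -66.49°, λ = atan2(p_y, p_x) ≈ 38.95°.

≈ 66.5°S, 39.0°E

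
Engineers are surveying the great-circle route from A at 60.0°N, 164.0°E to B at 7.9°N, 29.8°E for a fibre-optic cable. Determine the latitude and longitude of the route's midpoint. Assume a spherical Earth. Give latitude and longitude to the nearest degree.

Write both endpoints as unit vectors p₁, p₂ with components (cos φ cos λ, cos φ sin λ, sin φ).
The central angle between the endpoints is δ = arccos(p₁·p₂) ≈ 1.799 rad (103.1°).
Interpolate at f = 1/2 with slerp weights a = sin((1−f)δ)/sin δ ≈ 0.804, b = sin(fδ)/sin δ ≈ 0.804.
p = a·p₁ + b·p₂ ≈ (0.305, 0.506, 0.807); φ = arcsin(p_z) ≈ 53.77°, λ = atan2(p_y, p_x) ≈ 58.98°.

≈ 54°N, 59°E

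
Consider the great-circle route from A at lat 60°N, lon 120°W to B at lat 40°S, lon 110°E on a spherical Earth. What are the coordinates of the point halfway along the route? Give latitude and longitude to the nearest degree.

≈ lat 21°N, lon 151°E

Convert each endpoint to a unit vector on the sphere (x = cos φ cos λ, y = cos φ sin λ, z = sin φ).
The central angle between the endpoints is δ = arccos(p₁·p₂) ≈ 2.503 rad (143.4°).
Interpolate at f = 1/2 with slerp weights a = sin((1−f)δ)/sin δ ≈ 1.593, b = sin(fδ)/sin δ ≈ 1.593.
p = a·p₁ + b·p₂ ≈ (-0.815, 0.457, 0.356); φ = arcsin(p_z) ≈ 20.83°, λ = atan2(p_y, p_x) ≈ 150.74°.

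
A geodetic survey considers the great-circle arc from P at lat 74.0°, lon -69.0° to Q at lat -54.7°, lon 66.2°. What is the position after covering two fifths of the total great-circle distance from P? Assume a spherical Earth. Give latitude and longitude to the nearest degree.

≈ lat 33°, lon 34°

Write both endpoints as unit vectors p₁, p₂ with components (cos φ cos λ, cos φ sin λ, sin φ).
The central angle between the endpoints is δ = arccos(p₁·p₂) ≈ 2.685 rad (153.8°).
Interpolate at f = 2/5 with slerp weights a = sin((1−f)δ)/sin δ ≈ 2.266, b = sin(fδ)/sin δ ≈ 1.994.
p = a·p₁ + b·p₂ ≈ (0.689, 0.471, 0.551); φ = arcsin(p_z) ≈ 33.45°, λ = atan2(p_y, p_x) ≈ 34.37°.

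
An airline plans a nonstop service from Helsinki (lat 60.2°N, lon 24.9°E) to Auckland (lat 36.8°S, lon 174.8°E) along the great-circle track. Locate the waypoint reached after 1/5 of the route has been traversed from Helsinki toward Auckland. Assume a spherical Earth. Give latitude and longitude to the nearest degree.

Write both endpoints as unit vectors p₁, p₂ with components (cos φ cos λ, cos φ sin λ, sin φ).
The central angle between the endpoints is δ = arccos(p₁·p₂) ≈ 2.614 rad (149.8°).
Interpolate at f = 1/5 with slerp weights a = sin((1−f)δ)/sin δ ≈ 1.724, b = sin(fδ)/sin δ ≈ 0.992.
p = a·p₁ + b·p₂ ≈ (-0.014, 0.433, 0.901); φ = arcsin(p_z) ≈ 64.35°, λ = atan2(p_y, p_x) ≈ 91.87°.

≈ lat 64°N, lon 92°E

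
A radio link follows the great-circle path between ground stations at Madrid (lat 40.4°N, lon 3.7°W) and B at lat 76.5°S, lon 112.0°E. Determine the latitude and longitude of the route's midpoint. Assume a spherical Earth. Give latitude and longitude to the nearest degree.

≈ lat 25°S, lon 14°E

Convert each endpoint to a unit vector on the sphere (x = cos φ cos λ, y = cos φ sin λ, z = sin φ).
The central angle between the endpoints is δ = arccos(p₁·p₂) ≈ 2.356 rad (135.0°).
Interpolate at f = 1/2 with slerp weights a = sin((1−f)δ)/sin δ ≈ 1.307, b = sin(fδ)/sin δ ≈ 1.307.
p = a·p₁ + b·p₂ ≈ (0.879, 0.219, -0.424); φ = arcsin(p_z) ≈ -25.07°, λ = atan2(p_y, p_x) ≈ 13.97°.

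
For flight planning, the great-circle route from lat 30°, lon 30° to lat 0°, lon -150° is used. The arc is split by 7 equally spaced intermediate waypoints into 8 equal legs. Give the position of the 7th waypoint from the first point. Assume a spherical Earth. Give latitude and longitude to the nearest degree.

Convert each endpoint to a unit vector on the sphere (x = cos φ cos λ, y = cos φ sin λ, z = sin φ).
The central angle between the endpoints is δ = arccos(p₁·p₂) ≈ 2.618 rad (150.0°).
Interpolate at f = 7/8 with slerp weights a = sin((1−f)δ)/sin δ ≈ 0.643, b = sin(fδ)/sin δ ≈ 1.504.
p = a·p₁ + b·p₂ ≈ (-0.820, -0.473, 0.321); φ = arcsin(p_z) ≈ 18.75°, λ = atan2(p_y, p_x) ≈ -150.00°.

≈ lat 19°, lon -150°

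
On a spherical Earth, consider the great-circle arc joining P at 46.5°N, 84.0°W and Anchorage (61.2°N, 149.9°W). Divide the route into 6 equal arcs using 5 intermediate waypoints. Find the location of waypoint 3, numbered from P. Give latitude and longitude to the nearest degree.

Write both endpoints as unit vectors p₁, p₂ with components (cos φ cos λ, cos φ sin λ, sin φ).
The central angle between the endpoints is δ = arccos(p₁·p₂) ≈ 0.690 rad (39.6°).
Interpolate at f = 3/6 with slerp weights a = sin((1−f)δ)/sin δ ≈ 0.531, b = sin(fδ)/sin δ ≈ 0.531.
p = a·p₁ + b·p₂ ≈ (-0.183, -0.492, 0.851); φ = arcsin(p_z) ≈ 58.32°, λ = atan2(p_y, p_x) ≈ -110.42°.

≈ 58°N, 110°W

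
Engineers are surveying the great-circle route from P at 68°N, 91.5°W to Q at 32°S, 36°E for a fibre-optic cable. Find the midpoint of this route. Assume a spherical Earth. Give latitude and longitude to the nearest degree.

≈ 30°N, 10°E

From cos δ = sin φ₁ sin φ₂ + cos φ₁ cos φ₂ cos Δλ, the central angle is δ ≈ 2.325 rad (133.2°).
Interpolate at f = 1/2 with slerp weights a = sin((1−f)δ)/sin δ ≈ 1.259, b = sin(fδ)/sin δ ≈ 1.259.
p = a·p₁ + b·p₂ ≈ (0.852, 0.156, 0.500); φ = arcsin(p_z) ≈ 30.02°, λ = atan2(p_y, p_x) ≈ 10.39°.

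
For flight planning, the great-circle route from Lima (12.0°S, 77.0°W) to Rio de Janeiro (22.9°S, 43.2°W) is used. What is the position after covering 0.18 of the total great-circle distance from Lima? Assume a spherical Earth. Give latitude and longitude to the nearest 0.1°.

≈ 14.4°S, 71.2°W

From cos δ = sin φ₁ sin φ₂ + cos φ₁ cos φ₂ cos Δλ, the central angle is δ ≈ 0.592 rad (33.9°).
Interpolate at f = 0.18 with slerp weights a = sin((1−f)δ)/sin δ ≈ 0.836, b = sin(fδ)/sin δ ≈ 0.191.
p = a·p₁ + b·p₂ ≈ (0.312, -0.917, -0.248); φ = arcsin(p_z) ≈ -14.36°, λ = atan2(p_y, p_x) ≈ -71.21°.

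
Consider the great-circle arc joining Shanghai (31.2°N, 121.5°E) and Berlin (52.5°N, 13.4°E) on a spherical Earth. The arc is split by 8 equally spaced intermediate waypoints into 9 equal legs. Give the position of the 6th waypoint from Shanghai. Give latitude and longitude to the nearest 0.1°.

The haversine formula gives a central angle δ ≈ 1.319 rad (75.6°) between the endpoints.
Interpolate at f = 6/9 with slerp weights a = sin((1−f)δ)/sin δ ≈ 0.439, b = sin(fδ)/sin δ ≈ 0.795.
p = a·p₁ + b·p₂ ≈ (0.275, 0.433, 0.859); φ = arcsin(p_z) ≈ 59.17°, λ = atan2(p_y, p_x) ≈ 57.60°.

≈ (59.2°N, 57.6°E)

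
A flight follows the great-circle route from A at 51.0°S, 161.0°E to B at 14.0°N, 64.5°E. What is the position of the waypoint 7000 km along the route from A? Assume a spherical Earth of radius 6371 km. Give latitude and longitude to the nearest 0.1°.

≈ 18.3°S, 91.6°E

Write both endpoints as unit vectors p₁, p₂ with components (cos φ cos λ, cos φ sin λ, sin φ).
The central angle between the endpoints is δ = arccos(p₁·p₂) ≈ 1.831 rad (104.9°). The total great-circle distance is δ·R ≈ 1.831 × 6371 ≈ 11664 km, so the target fraction is f = 7000/11664 ≈ 0.600.
Interpolate at f ≈ 0.600 with slerp weights a = sin((1−f)δ)/sin δ ≈ 0.692, b = sin(fδ)/sin δ ≈ 0.922.
p = a·p₁ + b·p₂ ≈ (-0.027, 0.949, -0.315); φ = arcsin(p_z) ≈ -18.34°, λ = atan2(p_y, p_x) ≈ 91.61°.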